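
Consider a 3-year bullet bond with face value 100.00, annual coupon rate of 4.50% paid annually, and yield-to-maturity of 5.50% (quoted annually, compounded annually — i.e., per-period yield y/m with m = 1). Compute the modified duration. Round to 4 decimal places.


Answer: Modified duration = 2.7211

Derivation:
Coupon per period c = face * coupon_rate / m = 4.500000
Periods per year m = 1; per-period yield y/m = 0.055000
Number of cashflows N = 3
Cashflows (t years, CF_t, discount factor 1/(1+y/m)^(m*t), PV):
  t = 1.0000: CF_t = 4.500000, DF = 0.947867, PV = 4.265403
  t = 2.0000: CF_t = 4.500000, DF = 0.898452, PV = 4.043036
  t = 3.0000: CF_t = 104.500000, DF = 0.851614, PV = 88.993628
Price P = sum_t PV_t = 97.302067
First compute Macaulay numerator sum_t t * PV_t:
  t * PV_t at t = 1.0000: 4.265403
  t * PV_t at t = 2.0000: 8.086072
  t * PV_t at t = 3.0000: 266.980884
Macaulay duration D = 279.332358 / 97.302067 = 2.870775
Modified duration = D / (1 + y/m) = 2.870775 / (1 + 0.055000) = 2.721114


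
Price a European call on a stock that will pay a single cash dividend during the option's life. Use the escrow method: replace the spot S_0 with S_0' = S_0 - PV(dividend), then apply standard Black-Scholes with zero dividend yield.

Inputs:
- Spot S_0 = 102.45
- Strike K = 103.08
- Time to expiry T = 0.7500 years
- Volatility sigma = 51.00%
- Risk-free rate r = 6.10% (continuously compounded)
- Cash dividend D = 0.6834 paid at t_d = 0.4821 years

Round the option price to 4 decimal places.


Answer: Price = 19.2069

Derivation:
PV(D) = D * exp(-r * t_d) = 0.6834 * 0.97102011 = 0.66359514
S_0' = S_0 - PV(D) = 102.4500 - 0.66359514 = 101.78640486
d1 = (ln(S_0'/K) + (r + sigma^2/2)*T) / (sigma*sqrt(T)) = 0.29582672
d2 = d1 - sigma*sqrt(T) = -0.14584624
exp(-rT) = 0.95528075
N(d1) = 0.61631879; N(d2) = 0.44202139
C = S_0' * N(d1) - K * exp(-rT) * N(d2) = 101.78640486 * 0.61631879 - 103.0800 * 0.95528075 * 0.44202139 = 19.2069


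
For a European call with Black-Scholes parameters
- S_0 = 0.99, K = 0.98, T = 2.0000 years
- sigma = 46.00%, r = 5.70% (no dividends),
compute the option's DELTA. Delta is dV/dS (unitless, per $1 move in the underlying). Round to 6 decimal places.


d1 = 0.5161147362; d2 = -0.1344235025
phi(d1) = 0.3491946612; exp(-qT) = 1.0000000000; exp(-rT) = 0.8922579559
N(d1) = 0.6971128619
Delta = exp(-qT) * N(d1) = 1.0000000000 * 0.6971128619 = 0.697113

Answer: Delta = 0.697113


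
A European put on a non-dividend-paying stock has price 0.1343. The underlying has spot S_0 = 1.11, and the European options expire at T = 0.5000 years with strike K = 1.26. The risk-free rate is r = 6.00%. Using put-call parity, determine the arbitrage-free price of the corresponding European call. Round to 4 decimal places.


Put-call parity: C - P = S_0 * exp(-qT) - K * exp(-rT).
S_0 * exp(-qT) = 1.1100 * 1.00000000 = 1.11000000
K * exp(-rT) = 1.2600 * 0.97044553 = 1.22276137
C = P + S*exp(-qT) - K*exp(-rT)
C = 0.1343 + 1.11000000 - 1.22276137 = 0.0215

Answer: Call price = 0.0215


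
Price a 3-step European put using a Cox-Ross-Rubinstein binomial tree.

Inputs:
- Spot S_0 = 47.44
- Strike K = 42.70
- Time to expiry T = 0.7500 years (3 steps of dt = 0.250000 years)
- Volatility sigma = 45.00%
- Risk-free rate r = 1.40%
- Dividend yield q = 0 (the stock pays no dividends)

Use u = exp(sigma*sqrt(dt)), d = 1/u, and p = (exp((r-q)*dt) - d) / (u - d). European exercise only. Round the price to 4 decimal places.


Answer: Price = V(0,0) = 4.9673

Derivation:
dt = T/N = 0.250000
u = exp(sigma*sqrt(dt)) = 1.252323; d = 1/u = 0.798516
p = (exp((r-q)*dt) - d) / (u - d) = 0.451712
Discount per step: exp(-r*dt) = 0.996506
Stock lattice S(k, i) with i counting down-moves:
  k=0: S(0,0) = 47.4400
  k=1: S(1,0) = 59.4102; S(1,1) = 37.8816
  k=2: S(2,0) = 74.4007; S(2,1) = 47.4400; S(2,2) = 30.2491
  k=3: S(3,0) = 93.1737; S(3,1) = 59.4102; S(3,2) = 37.8816; S(3,3) = 24.1544
Terminal payoffs V(N, i) = max(K - S_T, 0):
  V(3,0) = 0.000000; V(3,1) = 0.000000; V(3,2) = 4.818391; V(3,3) = 18.545619
Backward induction: V(k, i) = exp(-r*dt) * [p * V(k+1, i) + (1-p) * V(k+1, i+1)].
  V(2,0) = exp(-r*dt) * [p*0.000000 + (1-p)*0.000000] = 0.000000
  V(2,1) = exp(-r*dt) * [p*0.000000 + (1-p)*4.818391] = 2.632635
  V(2,2) = exp(-r*dt) * [p*4.818391 + (1-p)*18.545619] = 12.301732
  V(1,0) = exp(-r*dt) * [p*0.000000 + (1-p)*2.632635] = 1.438398
  V(1,1) = exp(-r*dt) * [p*2.632635 + (1-p)*12.301732] = 7.906362
  V(0,0) = exp(-r*dt) * [p*1.438398 + (1-p)*7.906362] = 4.967288


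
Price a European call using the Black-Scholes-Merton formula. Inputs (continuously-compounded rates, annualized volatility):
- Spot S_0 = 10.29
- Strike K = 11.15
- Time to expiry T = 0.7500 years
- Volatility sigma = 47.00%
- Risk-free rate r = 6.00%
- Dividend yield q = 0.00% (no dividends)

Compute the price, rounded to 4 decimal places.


Answer: Price = 1.5108

Derivation:
d1 = (ln(S/K) + (r - q + 0.5*sigma^2) * T) / (sigma * sqrt(T)) = 0.11687179
d2 = d1 - sigma * sqrt(T) = -0.29016015
exp(-rT) = 0.95599748; exp(-qT) = 1.00000000
C = S_0 * exp(-qT) * N(d1) - K * exp(-rT) * N(d2)
N(d1) = 0.54651917; N(d2) = 0.38584686
C = 10.2900 * 1.00000000 * 0.54651917 - 11.1500 * 0.95599748 * 0.38584686 = 1.5108


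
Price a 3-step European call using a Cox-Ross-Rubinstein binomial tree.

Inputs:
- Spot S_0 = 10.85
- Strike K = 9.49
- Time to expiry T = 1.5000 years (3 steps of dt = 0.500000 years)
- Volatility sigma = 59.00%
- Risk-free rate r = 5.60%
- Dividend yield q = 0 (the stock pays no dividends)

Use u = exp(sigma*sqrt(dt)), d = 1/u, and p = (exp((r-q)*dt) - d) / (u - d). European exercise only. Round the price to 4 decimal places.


dt = T/N = 0.500000
u = exp(sigma*sqrt(dt)) = 1.517695; d = 1/u = 0.658894
p = (exp((r-q)*dt) - d) / (u - d) = 0.430253
Discount per step: exp(-r*dt) = 0.972388
Stock lattice S(k, i) with i counting down-moves:
  k=0: S(0,0) = 10.8500
  k=1: S(1,0) = 16.4670; S(1,1) = 7.1490
  k=2: S(2,0) = 24.9919; S(2,1) = 10.8500; S(2,2) = 4.7104
  k=3: S(3,0) = 37.9301; S(3,1) = 16.4670; S(3,2) = 7.1490; S(3,3) = 3.1037
Terminal payoffs V(N, i) = max(S_T - K, 0):
  V(3,0) = 28.440066; V(3,1) = 6.976995; V(3,2) = 0.000000; V(3,3) = 0.000000
Backward induction: V(k, i) = exp(-r*dt) * [p * V(k+1, i) + (1-p) * V(k+1, i+1)].
  V(2,0) = exp(-r*dt) * [p*28.440066 + (1-p)*6.976995] = 15.763917
  V(2,1) = exp(-r*dt) * [p*6.976995 + (1-p)*0.000000] = 2.918986
  V(2,2) = exp(-r*dt) * [p*0.000000 + (1-p)*0.000000] = 0.000000
  V(1,0) = exp(-r*dt) * [p*15.763917 + (1-p)*2.918986] = 8.212360
  V(1,1) = exp(-r*dt) * [p*2.918986 + (1-p)*0.000000] = 1.221225
  V(0,0) = exp(-r*dt) * [p*8.212360 + (1-p)*1.221225] = 4.112407

Answer: Price = V(0,0) = 4.1124


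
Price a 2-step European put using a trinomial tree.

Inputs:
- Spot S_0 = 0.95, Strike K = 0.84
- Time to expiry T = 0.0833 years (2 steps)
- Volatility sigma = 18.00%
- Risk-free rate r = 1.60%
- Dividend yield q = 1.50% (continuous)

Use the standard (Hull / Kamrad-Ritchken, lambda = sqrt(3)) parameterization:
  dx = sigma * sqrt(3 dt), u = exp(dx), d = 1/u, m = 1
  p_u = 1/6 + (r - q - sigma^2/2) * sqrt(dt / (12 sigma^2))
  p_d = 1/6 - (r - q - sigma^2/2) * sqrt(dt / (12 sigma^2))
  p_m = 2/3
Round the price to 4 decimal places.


dt = T/N = 0.041650; dx = sigma*sqrt(3*dt) = 0.063627
u = exp(dx) = 1.065695; d = 1/u = 0.938355
p_u = 0.161692, p_m = 0.666667, p_d = 0.171642
Discount per step: exp(-r*dt) = 0.999334
Stock lattice S(k, j) with j the centered position index:
  k=0: S(0,+0) = 0.9500
  k=1: S(1,-1) = 0.8914; S(1,+0) = 0.9500; S(1,+1) = 1.0124
  k=2: S(2,-2) = 0.8365; S(2,-1) = 0.8914; S(2,+0) = 0.9500; S(2,+1) = 1.0124; S(2,+2) = 1.0789
Terminal payoffs V(N, j) = max(K - S_T, 0):
  V(2,-2) = 0.003515; V(2,-1) = 0.000000; V(2,+0) = 0.000000; V(2,+1) = 0.000000; V(2,+2) = 0.000000
Backward induction: V(k, j) = exp(-r*dt) * [p_u * V(k+1, j+1) + p_m * V(k+1, j) + p_d * V(k+1, j-1)]
  V(1,-1) = exp(-r*dt) * [p_u*0.000000 + p_m*0.000000 + p_d*0.003515] = 0.000603
  V(1,+0) = exp(-r*dt) * [p_u*0.000000 + p_m*0.000000 + p_d*0.000000] = 0.000000
  V(1,+1) = exp(-r*dt) * [p_u*0.000000 + p_m*0.000000 + p_d*0.000000] = 0.000000
  V(0,+0) = exp(-r*dt) * [p_u*0.000000 + p_m*0.000000 + p_d*0.000603] = 0.000103

Answer: Price = V(0,0) = 0.0001


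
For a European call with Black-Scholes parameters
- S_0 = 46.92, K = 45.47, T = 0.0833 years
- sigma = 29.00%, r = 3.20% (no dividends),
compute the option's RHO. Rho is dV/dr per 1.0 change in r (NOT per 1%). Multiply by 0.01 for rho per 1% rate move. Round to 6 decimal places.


d1 = 0.4487461154; d2 = 0.3650470712
phi(d1) = 0.3607301629; exp(-qT) = 1.0000000000; exp(-rT) = 0.9973379496
N(d2) = 0.6424618653
Rho = K*T*exp(-rT)*N(d2) = 45.4700 * 0.0833 * 0.9973379496 * 0.6424618653 = 2.426943

Answer: Rho = 2.426943


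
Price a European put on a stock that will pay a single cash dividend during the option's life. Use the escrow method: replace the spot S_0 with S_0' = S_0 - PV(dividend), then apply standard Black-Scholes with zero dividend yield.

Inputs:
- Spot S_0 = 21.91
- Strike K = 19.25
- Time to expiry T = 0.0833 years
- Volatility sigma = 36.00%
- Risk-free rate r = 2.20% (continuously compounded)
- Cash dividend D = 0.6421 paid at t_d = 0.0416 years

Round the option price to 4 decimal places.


PV(D) = D * exp(-r * t_d) = 0.6421 * 0.99908522 = 0.64151262
S_0' = S_0 - PV(D) = 21.9100 - 0.64151262 = 21.26848738
d1 = (ln(S_0'/K) + (r + sigma^2/2)*T) / (sigma*sqrt(T)) = 1.02929319
d2 = d1 - sigma*sqrt(T) = 0.92539093
exp(-rT) = 0.99816908
N(-d1) = 0.15167096; N(-d2) = 0.17738130
P = K * exp(-rT) * N(-d2) - S_0' * N(-d1) = 19.2500 * 0.99816908 * 0.17738130 - 21.26848738 * 0.15167096 = 0.1825

Answer: Price = 0.1825


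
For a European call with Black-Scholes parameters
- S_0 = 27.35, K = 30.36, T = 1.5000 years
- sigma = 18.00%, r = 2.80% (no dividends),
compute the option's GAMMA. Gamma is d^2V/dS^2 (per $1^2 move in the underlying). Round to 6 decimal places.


d1 = -0.1728678562; d2 = -0.3933219331
phi(d1) = 0.3930257369; exp(-qT) = 1.0000000000; exp(-rT) = 0.9588697806
Gamma = exp(-qT) * phi(d1) / (S * sigma * sqrt(T)) = 1.0000000000 * 0.3930257369 / (27.3500 * 0.1800 * 1.2247448714) = 0.065185

Answer: Gamma = 0.065185


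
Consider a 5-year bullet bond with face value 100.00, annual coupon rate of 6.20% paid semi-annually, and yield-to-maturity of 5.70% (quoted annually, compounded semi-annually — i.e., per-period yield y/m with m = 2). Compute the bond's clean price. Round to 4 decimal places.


Answer: Price = 102.1490

Derivation:
Coupon per period c = face * coupon_rate / m = 3.100000
Periods per year m = 2; per-period yield y/m = 0.028500
Number of cashflows N = 10
Cashflows (t years, CF_t, discount factor 1/(1+y/m)^(m*t), PV):
  t = 0.5000: CF_t = 3.100000, DF = 0.972290, PV = 3.014098
  t = 1.0000: CF_t = 3.100000, DF = 0.945347, PV = 2.930577
  t = 1.5000: CF_t = 3.100000, DF = 0.919152, PV = 2.849370
  t = 2.0000: CF_t = 3.100000, DF = 0.893682, PV = 2.770413
  t = 2.5000: CF_t = 3.100000, DF = 0.868917, PV = 2.693644
  t = 3.0000: CF_t = 3.100000, DF = 0.844840, PV = 2.619003
  t = 3.5000: CF_t = 3.100000, DF = 0.821429, PV = 2.546429
  t = 4.0000: CF_t = 3.100000, DF = 0.798667, PV = 2.475867
  t = 4.5000: CF_t = 3.100000, DF = 0.776536, PV = 2.407260
  t = 5.0000: CF_t = 103.100000, DF = 0.755018, PV = 77.842308
Price P = sum_t PV_t = 102.148969


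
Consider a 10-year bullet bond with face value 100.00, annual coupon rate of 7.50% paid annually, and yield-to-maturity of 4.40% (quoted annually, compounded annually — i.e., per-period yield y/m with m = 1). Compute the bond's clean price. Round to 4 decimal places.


Coupon per period c = face * coupon_rate / m = 7.500000
Periods per year m = 1; per-period yield y/m = 0.044000
Number of cashflows N = 10
Cashflows (t years, CF_t, discount factor 1/(1+y/m)^(m*t), PV):
  t = 1.0000: CF_t = 7.500000, DF = 0.957854, PV = 7.183908
  t = 2.0000: CF_t = 7.500000, DF = 0.917485, PV = 6.881138
  t = 3.0000: CF_t = 7.500000, DF = 0.878817, PV = 6.591128
  t = 4.0000: CF_t = 7.500000, DF = 0.841779, PV = 6.313341
  t = 5.0000: CF_t = 7.500000, DF = 0.806302, PV = 6.047262
  t = 6.0000: CF_t = 7.500000, DF = 0.772320, PV = 5.792396
  t = 7.0000: CF_t = 7.500000, DF = 0.739770, PV = 5.548272
  t = 8.0000: CF_t = 7.500000, DF = 0.708592, PV = 5.314437
  t = 9.0000: CF_t = 7.500000, DF = 0.678728, PV = 5.090457
  t = 10.0000: CF_t = 107.500000, DF = 0.650122, PV = 69.888139
Price P = sum_t PV_t = 124.650480

Answer: Price = 124.6505


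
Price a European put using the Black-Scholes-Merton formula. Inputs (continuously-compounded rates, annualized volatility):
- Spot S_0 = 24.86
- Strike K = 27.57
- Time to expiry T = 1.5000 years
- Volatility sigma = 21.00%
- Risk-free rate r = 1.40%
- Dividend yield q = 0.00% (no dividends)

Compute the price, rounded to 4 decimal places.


Answer: Price = 3.8560

Derivation:
d1 = (ln(S/K) + (r - q + 0.5*sigma^2) * T) / (sigma * sqrt(T)) = -0.19204442
d2 = d1 - sigma * sqrt(T) = -0.44924085
exp(-rT) = 0.97921896; exp(-qT) = 1.00000000
P = K * exp(-rT) * N(-d2) - S_0 * exp(-qT) * N(-d1)
N(-d1) = 0.57614630; N(-d2) = 0.67337104
P = 27.5700 * 0.97921896 * 0.67337104 - 24.8600 * 1.00000000 * 0.57614630 = 3.8560


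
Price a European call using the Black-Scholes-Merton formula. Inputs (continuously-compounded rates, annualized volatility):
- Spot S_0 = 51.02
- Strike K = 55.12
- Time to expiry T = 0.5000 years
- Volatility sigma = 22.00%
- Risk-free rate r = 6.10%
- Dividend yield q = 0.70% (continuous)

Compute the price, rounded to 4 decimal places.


d1 = (ln(S/K) + (r - q + 0.5*sigma^2) * T) / (sigma * sqrt(T)) = -0.24552621
d2 = d1 - sigma * sqrt(T) = -0.40108970
exp(-rT) = 0.96996043; exp(-qT) = 0.99650612
C = S_0 * exp(-qT) * N(d1) - K * exp(-rT) * N(d2)
N(d1) = 0.40302451; N(d2) = 0.34417704
C = 51.0200 * 0.99650612 * 0.40302451 - 55.1200 * 0.96996043 * 0.34417704 = 2.0893

Answer: Price = 2.0893


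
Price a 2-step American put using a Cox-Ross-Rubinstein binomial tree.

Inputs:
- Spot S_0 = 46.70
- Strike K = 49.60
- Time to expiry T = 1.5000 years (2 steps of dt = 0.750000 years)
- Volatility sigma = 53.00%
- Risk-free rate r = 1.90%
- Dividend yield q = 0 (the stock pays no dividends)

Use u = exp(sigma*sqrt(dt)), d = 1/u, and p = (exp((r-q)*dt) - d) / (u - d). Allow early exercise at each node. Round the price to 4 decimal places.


dt = T/N = 0.750000
u = exp(sigma*sqrt(dt)) = 1.582480; d = 1/u = 0.631919
p = (exp((r-q)*dt) - d) / (u - d) = 0.402323
Discount per step: exp(-r*dt) = 0.985851
Stock lattice S(k, i) with i counting down-moves:
  k=0: S(0,0) = 46.7000
  k=1: S(1,0) = 73.9018; S(1,1) = 29.5106
  k=2: S(2,0) = 116.9482; S(2,1) = 46.7000; S(2,2) = 18.6483
Terminal payoffs V(N, i) = max(K - S_T, 0):
  V(2,0) = 0.000000; V(2,1) = 2.900000; V(2,2) = 30.951658
Backward induction: V(k, i) = exp(-r*dt) * [p * V(k+1, i) + (1-p) * V(k+1, i+1)]; then take max(V_cont, immediate exercise) for American.
  V(1,0) = exp(-r*dt) * [p*0.000000 + (1-p)*2.900000] = 1.708739; exercise = 0.000000; V(1,0) = max -> 1.708739
  V(1,1) = exp(-r*dt) * [p*2.900000 + (1-p)*30.951658] = 19.387577; exercise = 20.089365; V(1,1) = max -> 20.089365
  V(0,0) = exp(-r*dt) * [p*1.708739 + (1-p)*20.089365] = 12.514802; exercise = 2.900000; V(0,0) = max -> 12.514802

Answer: Price = V(0,0) = 12.5148


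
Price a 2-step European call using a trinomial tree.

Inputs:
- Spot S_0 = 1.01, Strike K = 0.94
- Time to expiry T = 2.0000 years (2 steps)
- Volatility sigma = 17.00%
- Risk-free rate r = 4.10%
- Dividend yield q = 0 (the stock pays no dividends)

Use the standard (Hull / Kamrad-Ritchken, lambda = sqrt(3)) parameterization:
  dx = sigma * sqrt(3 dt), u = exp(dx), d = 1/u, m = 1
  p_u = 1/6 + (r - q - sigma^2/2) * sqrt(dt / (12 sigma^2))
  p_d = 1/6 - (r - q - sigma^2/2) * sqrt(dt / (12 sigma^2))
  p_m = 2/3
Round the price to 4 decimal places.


Answer: Price = V(0,0) = 0.1765

Derivation:
dt = T/N = 1.000000; dx = sigma*sqrt(3*dt) = 0.294449
u = exp(dx) = 1.342386; d = 1/u = 0.744942
p_u = 0.211751, p_m = 0.666667, p_d = 0.121582
Discount per step: exp(-r*dt) = 0.959829
Stock lattice S(k, j) with j the centered position index:
  k=0: S(0,+0) = 1.0100
  k=1: S(1,-1) = 0.7524; S(1,+0) = 1.0100; S(1,+1) = 1.3558
  k=2: S(2,-2) = 0.5605; S(2,-1) = 0.7524; S(2,+0) = 1.0100; S(2,+1) = 1.3558; S(2,+2) = 1.8200
Terminal payoffs V(N, j) = max(S_T - K, 0):
  V(2,-2) = 0.000000; V(2,-1) = 0.000000; V(2,+0) = 0.070000; V(2,+1) = 0.415810; V(2,+2) = 0.880020
Backward induction: V(k, j) = exp(-r*dt) * [p_u * V(k+1, j+1) + p_m * V(k+1, j) + p_d * V(k+1, j-1)]
  V(1,-1) = exp(-r*dt) * [p_u*0.070000 + p_m*0.000000 + p_d*0.000000] = 0.014227
  V(1,+0) = exp(-r*dt) * [p_u*0.415810 + p_m*0.070000 + p_d*0.000000] = 0.129303
  V(1,+1) = exp(-r*dt) * [p_u*0.880020 + p_m*0.415810 + p_d*0.070000] = 0.453099
  V(0,+0) = exp(-r*dt) * [p_u*0.453099 + p_m*0.129303 + p_d*0.014227] = 0.176490


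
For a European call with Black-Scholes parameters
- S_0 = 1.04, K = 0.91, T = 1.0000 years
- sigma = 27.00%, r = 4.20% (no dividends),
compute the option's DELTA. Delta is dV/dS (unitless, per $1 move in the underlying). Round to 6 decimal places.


Answer: Delta = 0.783807

Derivation:
d1 = 0.7851162690; d2 = 0.5151162690
phi(d1) = 0.2931290536; exp(-qT) = 1.0000000000; exp(-rT) = 0.9588697806
N(d1) = 0.7838072991
Delta = exp(-qT) * N(d1) = 1.0000000000 * 0.7838072991 = 0.783807


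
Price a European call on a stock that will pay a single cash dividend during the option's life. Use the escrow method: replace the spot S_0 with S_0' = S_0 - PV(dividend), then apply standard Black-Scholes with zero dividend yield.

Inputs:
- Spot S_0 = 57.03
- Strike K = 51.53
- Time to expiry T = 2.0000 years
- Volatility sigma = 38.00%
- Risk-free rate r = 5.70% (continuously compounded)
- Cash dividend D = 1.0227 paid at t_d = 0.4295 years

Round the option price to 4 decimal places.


Answer: Price = 16.5352

Derivation:
PV(D) = D * exp(-r * t_d) = 1.0227 * 0.97581574 = 0.99796676
S_0' = S_0 - PV(D) = 57.0300 - 0.99796676 = 56.03203324
d1 = (ln(S_0'/K) + (r + sigma^2/2)*T) / (sigma*sqrt(T)) = 0.63669269
d2 = d1 - sigma*sqrt(T) = 0.09929154
exp(-rT) = 0.89225796
N(d1) = 0.73783748; N(d2) = 0.53954660
C = S_0' * N(d1) - K * exp(-rT) * N(d2) = 56.03203324 * 0.73783748 - 51.5300 * 0.89225796 * 0.53954660 = 16.5352


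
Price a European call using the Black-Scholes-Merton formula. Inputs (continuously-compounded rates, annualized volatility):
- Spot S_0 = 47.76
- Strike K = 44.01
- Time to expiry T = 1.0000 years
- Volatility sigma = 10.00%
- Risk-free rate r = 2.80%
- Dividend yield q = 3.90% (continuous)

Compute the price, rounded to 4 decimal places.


d1 = (ln(S/K) + (r - q + 0.5*sigma^2) * T) / (sigma * sqrt(T)) = 0.75771588
d2 = d1 - sigma * sqrt(T) = 0.65771588
exp(-rT) = 0.97238837; exp(-qT) = 0.96175071
C = S_0 * exp(-qT) * N(d1) - K * exp(-rT) * N(d2)
N(d1) = 0.77568946; N(d2) = 0.74463964
C = 47.7600 * 0.96175071 * 0.77568946 - 44.0100 * 0.97238837 * 0.74463964 = 3.7632

Answer: Price = 3.7632


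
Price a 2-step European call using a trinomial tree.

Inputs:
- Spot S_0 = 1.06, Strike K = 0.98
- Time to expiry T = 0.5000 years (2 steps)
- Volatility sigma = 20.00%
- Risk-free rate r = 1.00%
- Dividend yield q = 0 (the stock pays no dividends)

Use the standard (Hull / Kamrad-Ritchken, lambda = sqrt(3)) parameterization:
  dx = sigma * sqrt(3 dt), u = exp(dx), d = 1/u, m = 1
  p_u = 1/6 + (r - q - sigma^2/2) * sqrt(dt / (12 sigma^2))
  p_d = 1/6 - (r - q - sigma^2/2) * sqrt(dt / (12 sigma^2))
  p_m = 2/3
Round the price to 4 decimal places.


dt = T/N = 0.250000; dx = sigma*sqrt(3*dt) = 0.173205
u = exp(dx) = 1.189110; d = 1/u = 0.840965
p_u = 0.159450, p_m = 0.666667, p_d = 0.173884
Discount per step: exp(-r*dt) = 0.997503
Stock lattice S(k, j) with j the centered position index:
  k=0: S(0,+0) = 1.0600
  k=1: S(1,-1) = 0.8914; S(1,+0) = 1.0600; S(1,+1) = 1.2605
  k=2: S(2,-2) = 0.7497; S(2,-1) = 0.8914; S(2,+0) = 1.0600; S(2,+1) = 1.2605; S(2,+2) = 1.4988
Terminal payoffs V(N, j) = max(S_T - K, 0):
  V(2,-2) = 0.000000; V(2,-1) = 0.000000; V(2,+0) = 0.080000; V(2,+1) = 0.280457; V(2,+2) = 0.518821
Backward induction: V(k, j) = exp(-r*dt) * [p_u * V(k+1, j+1) + p_m * V(k+1, j) + p_d * V(k+1, j-1)]
  V(1,-1) = exp(-r*dt) * [p_u*0.080000 + p_m*0.000000 + p_d*0.000000] = 0.012724
  V(1,+0) = exp(-r*dt) * [p_u*0.280457 + p_m*0.080000 + p_d*0.000000] = 0.097807
  V(1,+1) = exp(-r*dt) * [p_u*0.518821 + p_m*0.280457 + p_d*0.080000] = 0.282900
  V(0,+0) = exp(-r*dt) * [p_u*0.282900 + p_m*0.097807 + p_d*0.012724] = 0.112245

Answer: Price = V(0,0) = 0.1122


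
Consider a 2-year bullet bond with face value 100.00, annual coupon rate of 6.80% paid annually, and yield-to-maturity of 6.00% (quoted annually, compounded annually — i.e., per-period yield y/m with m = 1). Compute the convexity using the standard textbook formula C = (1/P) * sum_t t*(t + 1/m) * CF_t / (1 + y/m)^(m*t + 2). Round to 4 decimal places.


Coupon per period c = face * coupon_rate / m = 6.800000
Periods per year m = 1; per-period yield y/m = 0.060000
Number of cashflows N = 2
Cashflows (t years, CF_t, discount factor 1/(1+y/m)^(m*t), PV):
  t = 1.0000: CF_t = 6.800000, DF = 0.943396, PV = 6.415094
  t = 2.0000: CF_t = 106.800000, DF = 0.889996, PV = 95.051620
Price P = sum_t PV_t = 101.466714
Convexity numerator sum_t t*(t + 1/m) * CF_t / (1+y/m)^(m*t + 2):
  t = 1.0000: term = 11.418822
  t = 2.0000: term = 507.573619
Convexity = (1/P) * sum = 518.992442 / 101.466714 = 5.114903

Answer: Convexity = 5.1149


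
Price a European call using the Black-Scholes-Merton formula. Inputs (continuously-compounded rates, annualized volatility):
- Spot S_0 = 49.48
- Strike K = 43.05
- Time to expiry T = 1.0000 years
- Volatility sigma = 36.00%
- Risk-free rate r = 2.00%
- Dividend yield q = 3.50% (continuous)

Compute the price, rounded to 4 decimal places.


d1 = (ln(S/K) + (r - q + 0.5*sigma^2) * T) / (sigma * sqrt(T)) = 0.52501755
d2 = d1 - sigma * sqrt(T) = 0.16501755
exp(-rT) = 0.98019867; exp(-qT) = 0.96560542
C = S_0 * exp(-qT) * N(d1) - K * exp(-rT) * N(d2)
N(d1) = 0.70021450; N(d2) = 0.56553491
C = 49.4800 * 0.96560542 * 0.70021450 - 43.0500 * 0.98019867 * 0.56553491 = 9.5908

Answer: Price = 9.5908


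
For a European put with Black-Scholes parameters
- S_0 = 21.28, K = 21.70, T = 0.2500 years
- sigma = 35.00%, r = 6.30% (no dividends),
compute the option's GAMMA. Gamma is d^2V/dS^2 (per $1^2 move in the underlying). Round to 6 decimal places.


d1 = 0.0658165939; d2 = -0.1091834061
phi(d1) = 0.3980791416; exp(-qT) = 1.0000000000; exp(-rT) = 0.9843733826
Gamma = exp(-qT) * phi(d1) / (S * sigma * sqrt(T)) = 1.0000000000 * 0.3980791416 / (21.2800 * 0.3500 * 0.5000000000) = 0.106896

Answer: Gamma = 0.106896


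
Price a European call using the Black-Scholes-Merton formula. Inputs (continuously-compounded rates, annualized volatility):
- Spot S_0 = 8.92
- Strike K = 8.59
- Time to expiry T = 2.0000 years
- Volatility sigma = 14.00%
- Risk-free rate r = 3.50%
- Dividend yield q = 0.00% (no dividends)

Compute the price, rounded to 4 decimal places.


d1 = (ln(S/K) + (r - q + 0.5*sigma^2) * T) / (sigma * sqrt(T)) = 0.64294801
d2 = d1 - sigma * sqrt(T) = 0.44495811
exp(-rT) = 0.93239382; exp(-qT) = 1.00000000
C = S_0 * exp(-qT) * N(d1) - K * exp(-rT) * N(d2)
N(d1) = 0.73987108; N(d2) = 0.67182499
C = 8.9200 * 1.00000000 * 0.73987108 - 8.5900 * 0.93239382 * 0.67182499 = 1.2188

Answer: Price = 1.2188


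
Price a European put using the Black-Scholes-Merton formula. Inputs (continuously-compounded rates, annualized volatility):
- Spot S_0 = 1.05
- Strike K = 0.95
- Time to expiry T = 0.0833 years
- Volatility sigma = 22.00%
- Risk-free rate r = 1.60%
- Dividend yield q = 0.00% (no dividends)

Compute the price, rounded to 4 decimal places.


Answer: Price = 0.0015

Derivation:
d1 = (ln(S/K) + (r - q + 0.5*sigma^2) * T) / (sigma * sqrt(T)) = 1.62895932
d2 = d1 - sigma * sqrt(T) = 1.56546349
exp(-rT) = 0.99866809; exp(-qT) = 1.00000000
P = K * exp(-rT) * N(-d2) - S_0 * exp(-qT) * N(-d1)
N(-d1) = 0.05166082; N(-d2) = 0.05873714
P = 0.9500 * 0.99866809 * 0.05873714 - 1.0500 * 1.00000000 * 0.05166082 = 0.0015


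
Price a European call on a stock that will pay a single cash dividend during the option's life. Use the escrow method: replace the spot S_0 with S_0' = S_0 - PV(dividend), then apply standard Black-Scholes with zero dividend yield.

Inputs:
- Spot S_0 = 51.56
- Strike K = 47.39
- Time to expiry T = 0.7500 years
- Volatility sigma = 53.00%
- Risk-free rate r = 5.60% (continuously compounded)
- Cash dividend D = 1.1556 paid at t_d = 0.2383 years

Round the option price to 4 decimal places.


PV(D) = D * exp(-r * t_d) = 1.1556 * 0.98674385 = 1.14028119
S_0' = S_0 - PV(D) = 51.5600 - 1.14028119 = 50.41971881
d1 = (ln(S_0'/K) + (r + sigma^2/2)*T) / (sigma*sqrt(T)) = 0.45601653
d2 = d1 - sigma*sqrt(T) = -0.00297693
exp(-rT) = 0.95886978
N(d1) = 0.67581096; N(d2) = 0.49881238
C = S_0' * N(d1) - K * exp(-rT) * N(d2) = 50.41971881 * 0.67581096 - 47.3900 * 0.95886978 * 0.49881238 = 11.4077

Answer: Price = 11.4077


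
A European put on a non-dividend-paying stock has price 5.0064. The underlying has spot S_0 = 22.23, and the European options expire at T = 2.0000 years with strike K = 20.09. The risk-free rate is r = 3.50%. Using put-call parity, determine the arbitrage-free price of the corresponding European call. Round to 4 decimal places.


Answer: Call price = 8.5046

Derivation:
Put-call parity: C - P = S_0 * exp(-qT) - K * exp(-rT).
S_0 * exp(-qT) = 22.2300 * 1.00000000 = 22.23000000
K * exp(-rT) = 20.0900 * 0.93239382 = 18.73179184
C = P + S*exp(-qT) - K*exp(-rT)
C = 5.0064 + 22.23000000 - 18.73179184 = 8.5046


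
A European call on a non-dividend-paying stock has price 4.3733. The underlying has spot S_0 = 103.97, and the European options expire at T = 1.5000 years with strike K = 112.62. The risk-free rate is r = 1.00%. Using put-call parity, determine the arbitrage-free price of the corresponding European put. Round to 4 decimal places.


Answer: Put price = 11.3466

Derivation:
Put-call parity: C - P = S_0 * exp(-qT) - K * exp(-rT).
S_0 * exp(-qT) = 103.9700 * 1.00000000 = 103.97000000
K * exp(-rT) = 112.6200 * 0.98511194 = 110.94330664
P = C - S*exp(-qT) + K*exp(-rT)
P = 4.3733 - 103.97000000 + 110.94330664 = 11.3466


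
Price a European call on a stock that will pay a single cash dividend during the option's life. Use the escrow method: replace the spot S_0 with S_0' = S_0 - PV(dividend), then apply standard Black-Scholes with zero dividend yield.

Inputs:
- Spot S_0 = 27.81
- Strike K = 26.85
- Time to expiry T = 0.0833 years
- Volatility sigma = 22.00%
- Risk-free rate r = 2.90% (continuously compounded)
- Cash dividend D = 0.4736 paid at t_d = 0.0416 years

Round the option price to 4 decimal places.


Answer: Price = 0.9963

Derivation:
PV(D) = D * exp(-r * t_d) = 0.4736 * 0.99879433 = 0.47302899
S_0' = S_0 - PV(D) = 27.8100 - 0.47302899 = 27.33697101
d1 = (ln(S_0'/K) + (r + sigma^2/2)*T) / (sigma*sqrt(T)) = 0.35287003
d2 = d1 - sigma*sqrt(T) = 0.28937421
exp(-rT) = 0.99758722
N(d1) = 0.63790706; N(d2) = 0.61385248
C = S_0' * N(d1) - K * exp(-rT) * N(d2) = 27.33697101 * 0.63790706 - 26.8500 * 0.99758722 * 0.61385248 = 0.9963


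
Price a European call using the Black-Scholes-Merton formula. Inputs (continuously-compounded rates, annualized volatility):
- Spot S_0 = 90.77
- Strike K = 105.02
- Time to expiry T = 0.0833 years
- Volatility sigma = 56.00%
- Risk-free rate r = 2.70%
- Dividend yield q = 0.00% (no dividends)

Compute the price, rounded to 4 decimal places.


Answer: Price = 1.6141

Derivation:
d1 = (ln(S/K) + (r - q + 0.5*sigma^2) * T) / (sigma * sqrt(T)) = -0.80749164
d2 = d1 - sigma * sqrt(T) = -0.96911738
exp(-rT) = 0.99775343; exp(-qT) = 1.00000000
C = S_0 * exp(-qT) * N(d1) - K * exp(-rT) * N(d2)
N(d1) = 0.20969165; N(d2) = 0.16624331
C = 90.7700 * 1.00000000 * 0.20969165 - 105.0200 * 0.99775343 * 0.16624331 = 1.6141


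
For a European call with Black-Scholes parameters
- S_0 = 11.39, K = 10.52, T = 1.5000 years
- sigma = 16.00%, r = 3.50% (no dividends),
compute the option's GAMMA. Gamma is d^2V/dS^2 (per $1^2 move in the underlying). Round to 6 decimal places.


Answer: Gamma = 0.132744

Derivation:
d1 = 0.7713727451; d2 = 0.5754135656
phi(d1) = 0.2962811367; exp(-qT) = 1.0000000000; exp(-rT) = 0.9488543211
Gamma = exp(-qT) * phi(d1) / (S * sigma * sqrt(T)) = 1.0000000000 * 0.2962811367 / (11.3900 * 0.1600 * 1.2247448714) = 0.132744


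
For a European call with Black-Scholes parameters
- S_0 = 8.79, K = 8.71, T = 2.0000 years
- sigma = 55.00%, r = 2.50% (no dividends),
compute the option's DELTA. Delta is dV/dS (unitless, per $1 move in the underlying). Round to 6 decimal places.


Answer: Delta = 0.679015

Derivation:
d1 = 0.4649457485; d2 = -0.3128717108
phi(d1) = 0.3580703485; exp(-qT) = 1.0000000000; exp(-rT) = 0.9512294245
N(d1) = 0.6790148461
Delta = exp(-qT) * N(d1) = 1.0000000000 * 0.6790148461 = 0.679015


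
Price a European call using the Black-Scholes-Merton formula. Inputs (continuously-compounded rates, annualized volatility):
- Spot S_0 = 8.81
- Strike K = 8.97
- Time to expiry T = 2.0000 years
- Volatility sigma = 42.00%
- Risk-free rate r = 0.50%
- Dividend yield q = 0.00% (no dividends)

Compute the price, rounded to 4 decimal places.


Answer: Price = 2.0304

Derivation:
d1 = (ln(S/K) + (r - q + 0.5*sigma^2) * T) / (sigma * sqrt(T)) = 0.28351912
d2 = d1 - sigma * sqrt(T) = -0.31045058
exp(-rT) = 0.99004983; exp(-qT) = 1.00000000
C = S_0 * exp(-qT) * N(d1) - K * exp(-rT) * N(d2)
N(d1) = 0.61161054; N(d2) = 0.37810917
C = 8.8100 * 1.00000000 * 0.61161054 - 8.9700 * 0.99004983 * 0.37810917 = 2.0304


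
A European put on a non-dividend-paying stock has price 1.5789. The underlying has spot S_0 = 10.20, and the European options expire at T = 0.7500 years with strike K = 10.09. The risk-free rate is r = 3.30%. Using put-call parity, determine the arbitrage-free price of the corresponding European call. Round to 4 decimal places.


Put-call parity: C - P = S_0 * exp(-qT) - K * exp(-rT).
S_0 * exp(-qT) = 10.2000 * 1.00000000 = 10.20000000
K * exp(-rT) = 10.0900 * 0.97555377 = 9.84333754
C = P + S*exp(-qT) - K*exp(-rT)
C = 1.5789 + 10.20000000 - 9.84333754 = 1.9356

Answer: Call price = 1.9356


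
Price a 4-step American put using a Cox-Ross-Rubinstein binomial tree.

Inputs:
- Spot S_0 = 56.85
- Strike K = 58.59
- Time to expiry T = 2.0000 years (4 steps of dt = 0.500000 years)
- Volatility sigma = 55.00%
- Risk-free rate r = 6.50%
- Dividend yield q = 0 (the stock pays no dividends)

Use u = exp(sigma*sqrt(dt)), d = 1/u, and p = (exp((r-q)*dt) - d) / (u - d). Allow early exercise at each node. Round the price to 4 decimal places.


dt = T/N = 0.500000
u = exp(sigma*sqrt(dt)) = 1.475370; d = 1/u = 0.677796
p = (exp((r-q)*dt) - d) / (u - d) = 0.445398
Discount per step: exp(-r*dt) = 0.968022
Stock lattice S(k, i) with i counting down-moves:
  k=0: S(0,0) = 56.8500
  k=1: S(1,0) = 83.8748; S(1,1) = 38.5327
  k=2: S(2,0) = 123.7463; S(2,1) = 56.8500; S(2,2) = 26.1173
  k=3: S(3,0) = 182.5716; S(3,1) = 83.8748; S(3,2) = 38.5327; S(3,3) = 17.7022
  k=4: S(4,0) = 269.3606; S(4,1) = 123.7463; S(4,2) = 56.8500; S(4,3) = 26.1173; S(4,4) = 11.9985
Terminal payoffs V(N, i) = max(K - S_T, 0):
  V(4,0) = 0.000000; V(4,1) = 0.000000; V(4,2) = 1.740000; V(4,3) = 32.472678; V(4,4) = 46.591504
Backward induction: V(k, i) = exp(-r*dt) * [p * V(k+1, i) + (1-p) * V(k+1, i+1)]; then take max(V_cont, immediate exercise) for American.
  V(3,0) = exp(-r*dt) * [p*0.000000 + (1-p)*0.000000] = 0.000000; exercise = 0.000000; V(3,0) = max -> 0.000000
  V(3,1) = exp(-r*dt) * [p*0.000000 + (1-p)*1.740000] = 0.934149; exercise = 0.000000; V(3,1) = max -> 0.934149
  V(3,2) = exp(-r*dt) * [p*1.740000 + (1-p)*32.472678] = 18.183725; exercise = 20.057290; V(3,2) = max -> 20.057290
  V(3,3) = exp(-r*dt) * [p*32.472678 + (1-p)*46.591504] = 39.014216; exercise = 40.887780; V(3,3) = max -> 40.887780
  V(2,0) = exp(-r*dt) * [p*0.000000 + (1-p)*0.934149] = 0.501514; exercise = 0.000000; V(2,0) = max -> 0.501514
  V(2,1) = exp(-r*dt) * [p*0.934149 + (1-p)*20.057290] = 11.170864; exercise = 1.740000; V(2,1) = max -> 11.170864
  V(2,2) = exp(-r*dt) * [p*20.057290 + (1-p)*40.887780] = 30.599114; exercise = 32.472678; V(2,2) = max -> 32.472678
  V(1,0) = exp(-r*dt) * [p*0.501514 + (1-p)*11.170864] = 6.213501; exercise = 0.000000; V(1,0) = max -> 6.213501
  V(1,1) = exp(-r*dt) * [p*11.170864 + (1-p)*32.472678] = 22.249892; exercise = 20.057290; V(1,1) = max -> 22.249892
  V(0,0) = exp(-r*dt) * [p*6.213501 + (1-p)*22.249892] = 14.624220; exercise = 1.740000; V(0,0) = max -> 14.624220

Answer: Price = V(0,0) = 14.6242


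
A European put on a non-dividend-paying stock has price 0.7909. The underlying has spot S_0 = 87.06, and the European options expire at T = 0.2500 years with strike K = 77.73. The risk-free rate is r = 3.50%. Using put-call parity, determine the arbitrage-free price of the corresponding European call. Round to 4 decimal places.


Answer: Call price = 10.7981

Derivation:
Put-call parity: C - P = S_0 * exp(-qT) - K * exp(-rT).
S_0 * exp(-qT) = 87.0600 * 1.00000000 = 87.06000000
K * exp(-rT) = 77.7300 * 0.99128817 = 77.05282944
C = P + S*exp(-qT) - K*exp(-rT)
C = 0.7909 + 87.06000000 - 77.05282944 = 10.7981


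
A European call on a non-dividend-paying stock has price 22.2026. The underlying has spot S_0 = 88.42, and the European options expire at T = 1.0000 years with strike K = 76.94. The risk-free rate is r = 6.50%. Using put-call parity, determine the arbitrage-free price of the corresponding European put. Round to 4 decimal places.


Answer: Put price = 5.8806

Derivation:
Put-call parity: C - P = S_0 * exp(-qT) - K * exp(-rT).
S_0 * exp(-qT) = 88.4200 * 1.00000000 = 88.42000000
K * exp(-rT) = 76.9400 * 0.93706746 = 72.09797063
P = C - S*exp(-qT) + K*exp(-rT)
P = 22.2026 - 88.42000000 + 72.09797063 = 5.8806


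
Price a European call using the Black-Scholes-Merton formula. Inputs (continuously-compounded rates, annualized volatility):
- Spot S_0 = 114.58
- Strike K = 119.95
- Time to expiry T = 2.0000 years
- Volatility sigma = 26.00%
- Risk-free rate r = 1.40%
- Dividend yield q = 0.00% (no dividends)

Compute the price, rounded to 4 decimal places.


Answer: Price = 15.8541

Derivation:
d1 = (ln(S/K) + (r - q + 0.5*sigma^2) * T) / (sigma * sqrt(T)) = 0.13543347
d2 = d1 - sigma * sqrt(T) = -0.23226206
exp(-rT) = 0.97238837; exp(-qT) = 1.00000000
C = S_0 * exp(-qT) * N(d1) - K * exp(-rT) * N(d2)
N(d1) = 0.55386542; N(d2) = 0.40816724
C = 114.5800 * 1.00000000 * 0.55386542 - 119.9500 * 0.97238837 * 0.40816724 = 15.8541


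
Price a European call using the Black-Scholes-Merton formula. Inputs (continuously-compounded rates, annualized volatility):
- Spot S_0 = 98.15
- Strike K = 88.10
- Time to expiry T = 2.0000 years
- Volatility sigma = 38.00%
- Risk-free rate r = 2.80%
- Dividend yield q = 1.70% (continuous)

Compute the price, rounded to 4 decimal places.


d1 = (ln(S/K) + (r - q + 0.5*sigma^2) * T) / (sigma * sqrt(T)) = 0.51065091
d2 = d1 - sigma * sqrt(T) = -0.02675024
exp(-rT) = 0.94553914; exp(-qT) = 0.96657150
C = S_0 * exp(-qT) * N(d1) - K * exp(-rT) * N(d2)
N(d1) = 0.69520224; N(d2) = 0.48932947
C = 98.1500 * 0.96657150 * 0.69520224 - 88.1000 * 0.94553914 * 0.48932947 = 25.1910

Answer: Price = 25.1910


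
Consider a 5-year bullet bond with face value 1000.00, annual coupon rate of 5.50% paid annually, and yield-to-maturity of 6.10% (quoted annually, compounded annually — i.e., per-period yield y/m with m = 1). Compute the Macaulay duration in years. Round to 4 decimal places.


Answer: Macaulay duration = 4.4979 years

Derivation:
Coupon per period c = face * coupon_rate / m = 55.000000
Periods per year m = 1; per-period yield y/m = 0.061000
Number of cashflows N = 5
Cashflows (t years, CF_t, discount factor 1/(1+y/m)^(m*t), PV):
  t = 1.0000: CF_t = 55.000000, DF = 0.942507, PV = 51.837889
  t = 2.0000: CF_t = 55.000000, DF = 0.888320, PV = 48.857577
  t = 3.0000: CF_t = 55.000000, DF = 0.837247, PV = 46.048611
  t = 4.0000: CF_t = 55.000000, DF = 0.789112, PV = 43.401142
  t = 5.0000: CF_t = 1055.000000, DF = 0.743743, PV = 784.649207
Price P = sum_t PV_t = 974.794425
Macaulay numerator sum_t t * PV_t:
  t * PV_t at t = 1.0000: 51.837889
  t * PV_t at t = 2.0000: 97.715153
  t * PV_t at t = 3.0000: 138.145834
  t * PV_t at t = 4.0000: 173.604567
  t * PV_t at t = 5.0000: 3923.246035
Macaulay duration D = (sum_t t * PV_t) / P = 4384.549477 / 974.794425 = 4.497922


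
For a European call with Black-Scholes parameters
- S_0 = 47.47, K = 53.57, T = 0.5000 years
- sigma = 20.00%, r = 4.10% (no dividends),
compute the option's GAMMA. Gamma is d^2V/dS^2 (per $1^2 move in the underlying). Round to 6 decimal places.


Answer: Gamma = 0.048447

Derivation:
d1 = -0.6391628516; d2 = -0.7805842078
phi(d1) = 0.3252363570; exp(-qT) = 1.0000000000; exp(-rT) = 0.9797086965
Gamma = exp(-qT) * phi(d1) / (S * sigma * sqrt(T)) = 1.0000000000 * 0.3252363570 / (47.4700 * 0.2000 * 0.7071067812) = 0.048447


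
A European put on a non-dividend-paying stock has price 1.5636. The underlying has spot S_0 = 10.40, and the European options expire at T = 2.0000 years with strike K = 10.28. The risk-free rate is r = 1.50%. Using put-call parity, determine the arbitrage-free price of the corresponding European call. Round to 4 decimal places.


Put-call parity: C - P = S_0 * exp(-qT) - K * exp(-rT).
S_0 * exp(-qT) = 10.4000 * 1.00000000 = 10.40000000
K * exp(-rT) = 10.2800 * 0.97044553 = 9.97618008
C = P + S*exp(-qT) - K*exp(-rT)
C = 1.5636 + 10.40000000 - 9.97618008 = 1.9874

Answer: Call price = 1.9874


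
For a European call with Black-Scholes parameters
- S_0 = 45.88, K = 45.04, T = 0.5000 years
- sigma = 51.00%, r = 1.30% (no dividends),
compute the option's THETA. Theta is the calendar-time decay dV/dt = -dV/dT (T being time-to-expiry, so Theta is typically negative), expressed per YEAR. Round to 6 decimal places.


d1 = 0.2495762734; d2 = -0.1110481850
phi(d1) = 0.3867090446; exp(-qT) = 1.0000000000; exp(-rT) = 0.9935210793
Theta = -S*exp(-qT)*phi(d1)*sigma/(2*sqrt(T)) - r*K*exp(-rT)*N(d2) + q*S*exp(-qT)*N(d1)
N(d1) = 0.5985424754; N(d2) = 0.4557890684; sqrt(T) = 0.7071067812
Term 1 = -45.8800 * 1.0000000000 * 0.3867090446 * 0.5100 / (2 * 0.7071067812) = -6.3982752205
Term 2 = -0.0130 * 45.0400 * 0.9935210793 * 0.4557890684 = -0.2651445623
Term 3 = 0 (no dividend yield, q = 0)
Theta = -6.3982752205 + (-0.2651445623) + (0.0000000000) = -6.663420

Answer: Theta = -6.663420


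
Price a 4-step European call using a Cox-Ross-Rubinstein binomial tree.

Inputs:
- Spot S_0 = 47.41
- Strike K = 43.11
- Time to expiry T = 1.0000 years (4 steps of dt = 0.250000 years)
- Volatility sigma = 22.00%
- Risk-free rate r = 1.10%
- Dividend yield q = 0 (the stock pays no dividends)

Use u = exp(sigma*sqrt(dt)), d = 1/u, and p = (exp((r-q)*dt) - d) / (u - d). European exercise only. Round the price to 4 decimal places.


dt = T/N = 0.250000
u = exp(sigma*sqrt(dt)) = 1.116278; d = 1/u = 0.895834
p = (exp((r-q)*dt) - d) / (u - d) = 0.485020
Discount per step: exp(-r*dt) = 0.997254
Stock lattice S(k, i) with i counting down-moves:
  k=0: S(0,0) = 47.4100
  k=1: S(1,0) = 52.9227; S(1,1) = 42.4715
  k=2: S(2,0) = 59.0765; S(2,1) = 47.4100; S(2,2) = 38.0474
  k=3: S(3,0) = 65.9458; S(3,1) = 52.9227; S(3,2) = 42.4715; S(3,3) = 34.0842
  k=4: S(4,0) = 73.6138; S(4,1) = 59.0765; S(4,2) = 47.4100; S(4,3) = 38.0474; S(4,4) = 30.5338
Terminal payoffs V(N, i) = max(S_T - K, 0):
  V(4,0) = 30.503849; V(4,1) = 15.966498; V(4,2) = 4.300000; V(4,3) = 0.000000; V(4,4) = 0.000000
Backward induction: V(k, i) = exp(-r*dt) * [p * V(k+1, i) + (1-p) * V(k+1, i+1)].
  V(3,0) = exp(-r*dt) * [p*30.503849 + (1-p)*15.966498] = 22.954189
  V(3,1) = exp(-r*dt) * [p*15.966498 + (1-p)*4.300000] = 9.931133
  V(3,2) = exp(-r*dt) * [p*4.300000 + (1-p)*0.000000] = 2.079857
  V(3,3) = exp(-r*dt) * [p*0.000000 + (1-p)*0.000000] = 0.000000
  V(2,0) = exp(-r*dt) * [p*22.954189 + (1-p)*9.931133] = 16.202952
  V(2,1) = exp(-r*dt) * [p*9.931133 + (1-p)*2.079857] = 5.871711
  V(2,2) = exp(-r*dt) * [p*2.079857 + (1-p)*0.000000] = 1.006001
  V(1,0) = exp(-r*dt) * [p*16.202952 + (1-p)*5.871711] = 10.852680
  V(1,1) = exp(-r*dt) * [p*5.871711 + (1-p)*1.006001] = 3.356723
  V(0,0) = exp(-r*dt) * [p*10.852680 + (1-p)*3.356723] = 6.973207

Answer: Price = V(0,0) = 6.9732
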